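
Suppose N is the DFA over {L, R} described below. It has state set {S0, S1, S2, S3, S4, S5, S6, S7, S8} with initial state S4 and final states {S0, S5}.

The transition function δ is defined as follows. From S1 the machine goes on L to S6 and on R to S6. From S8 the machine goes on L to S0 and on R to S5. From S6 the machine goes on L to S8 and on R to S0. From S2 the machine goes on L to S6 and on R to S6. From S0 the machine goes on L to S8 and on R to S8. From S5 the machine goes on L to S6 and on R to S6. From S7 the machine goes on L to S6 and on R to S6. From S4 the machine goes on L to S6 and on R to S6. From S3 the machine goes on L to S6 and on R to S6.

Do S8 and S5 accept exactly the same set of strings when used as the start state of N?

No

States {S1,S2,S3,S7} cannot be reached from the start state, so discard them.
Initial partition by acceptance: {S0,S5} | {S4,S6,S8}.
On input L, block {S4,S6,S8} splits into {S4,S6} and {S8}.
On input L, block {S0,S5} splits into {S0} and {S5}.
Split {S4,S6} by δ(·,L) → {S4} and {S6}.
No further refinement is possible. Final partition (5 blocks): {S0} | {S4} | {S8} | {S5} | {S6}.
S8 and S5 end up in different blocks, so they are distinguishable. For instance, the string 'ε' is accepted from only S5.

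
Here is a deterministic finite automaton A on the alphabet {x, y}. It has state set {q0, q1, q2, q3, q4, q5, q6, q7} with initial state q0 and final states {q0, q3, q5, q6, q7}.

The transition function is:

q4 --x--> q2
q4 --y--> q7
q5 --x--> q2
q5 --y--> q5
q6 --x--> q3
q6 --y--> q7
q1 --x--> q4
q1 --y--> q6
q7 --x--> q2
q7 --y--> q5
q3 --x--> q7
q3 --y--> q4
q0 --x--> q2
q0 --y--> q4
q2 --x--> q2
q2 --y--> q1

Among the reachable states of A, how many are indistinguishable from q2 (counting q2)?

Every state is reachable, so we keep all 8.
P0 = {q0,q3,q5,q6,q7} | {q1,q2,q4}.
Split {q0,q3,q5,q6,q7} by δ(·,x) → {q0,q5,q7} and {q3,q6}.
Refine {q0,q5,q7} on symbol y: members go to different blocks, giving {q5,q7} and {q0}.
Refine {q1,q2,q4} on symbol y: members go to different blocks, giving {q1} and {q2} and {q4}.
On input x, block {q3,q6} splits into {q3} and {q6}.
The partition is now stable with 7 blocks: {q5,q7} | {q1} | {q3} | {q0} | {q2} | {q4} | {q6}.
State q2 belongs to the block {q2}, which has 1 states.

1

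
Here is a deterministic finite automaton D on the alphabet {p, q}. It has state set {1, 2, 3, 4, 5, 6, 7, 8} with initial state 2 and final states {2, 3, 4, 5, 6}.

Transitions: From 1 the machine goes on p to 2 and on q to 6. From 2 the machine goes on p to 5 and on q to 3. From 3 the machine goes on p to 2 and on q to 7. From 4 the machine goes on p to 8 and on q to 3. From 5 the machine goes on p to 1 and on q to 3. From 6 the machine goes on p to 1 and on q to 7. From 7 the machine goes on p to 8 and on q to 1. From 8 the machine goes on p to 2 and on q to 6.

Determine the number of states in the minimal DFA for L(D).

First remove the unreachable states {4}; 7 states remain.
Start with accepting vs non-accepting: {2,3,5,6} | {1,7,8}.
Refine {2,3,5,6} on symbol p: members go to different blocks, giving {2,3} and {5,6}.
On input p, block {2,3} splits into {2} and {3}.
Split {1,7,8} by δ(·,p) → {1,8} and {7}.
On input q, block {5,6} splits into {5} and {6}.
No further refinement is possible. Final partition (6 blocks): {2} | {1,8} | {5} | {3} | {7} | {6}.

6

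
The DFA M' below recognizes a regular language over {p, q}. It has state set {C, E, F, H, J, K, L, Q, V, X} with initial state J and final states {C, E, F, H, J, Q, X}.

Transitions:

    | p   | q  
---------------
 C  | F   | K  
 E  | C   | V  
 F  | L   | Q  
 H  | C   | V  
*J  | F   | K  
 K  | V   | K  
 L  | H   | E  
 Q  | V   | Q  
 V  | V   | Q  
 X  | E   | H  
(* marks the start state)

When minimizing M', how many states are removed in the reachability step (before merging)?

No path from J leads to X; the other 9 states are all reachable.

1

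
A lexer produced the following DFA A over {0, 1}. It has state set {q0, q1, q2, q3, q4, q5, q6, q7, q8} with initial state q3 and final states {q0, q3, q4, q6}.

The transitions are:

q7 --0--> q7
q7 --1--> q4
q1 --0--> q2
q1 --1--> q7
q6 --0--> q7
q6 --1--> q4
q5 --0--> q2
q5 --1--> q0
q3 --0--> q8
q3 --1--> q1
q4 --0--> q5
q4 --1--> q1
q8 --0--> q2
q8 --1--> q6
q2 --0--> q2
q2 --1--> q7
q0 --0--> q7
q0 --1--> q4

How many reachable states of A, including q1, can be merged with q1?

Initial partition by acceptance: {q0,q3,q4,q6} | {q1,q2,q5,q7,q8}.
On input 1, block {q0,q3,q4,q6} splits into {q0,q6} and {q3,q4}.
Refine {q1,q2,q5,q7,q8} on symbol 1: members go to different blocks, giving {q1,q2} and {q5,q8} and {q7}.
No further refinement is possible. Final partition (5 blocks): {q0,q6} | {q1,q2} | {q3,q4} | {q5,q8} | {q7}.
State q1 belongs to the block {q1,q2}, which has 2 states.

2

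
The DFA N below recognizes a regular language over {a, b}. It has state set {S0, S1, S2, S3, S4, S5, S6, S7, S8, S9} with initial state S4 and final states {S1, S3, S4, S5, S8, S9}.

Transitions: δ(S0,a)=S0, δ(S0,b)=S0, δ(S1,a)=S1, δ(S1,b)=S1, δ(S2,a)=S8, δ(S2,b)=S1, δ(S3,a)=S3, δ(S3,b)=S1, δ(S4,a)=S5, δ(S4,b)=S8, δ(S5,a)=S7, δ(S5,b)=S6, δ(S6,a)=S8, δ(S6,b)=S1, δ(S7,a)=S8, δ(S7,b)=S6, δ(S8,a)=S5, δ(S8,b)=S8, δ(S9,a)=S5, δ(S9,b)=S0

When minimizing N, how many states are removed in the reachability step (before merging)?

4

No path from S4 leads to S0, S2, S3, S9; the other 6 states are all reachable.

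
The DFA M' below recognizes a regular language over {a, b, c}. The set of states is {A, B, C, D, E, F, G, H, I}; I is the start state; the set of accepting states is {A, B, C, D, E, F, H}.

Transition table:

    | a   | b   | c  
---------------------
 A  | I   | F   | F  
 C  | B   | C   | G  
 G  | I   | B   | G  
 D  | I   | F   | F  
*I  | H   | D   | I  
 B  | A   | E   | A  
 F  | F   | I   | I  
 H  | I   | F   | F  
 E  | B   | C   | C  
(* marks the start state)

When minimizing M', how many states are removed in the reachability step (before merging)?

5

BFS from I reaches {D, F, H, I}; the 5 state(s) A, B, C, E, G are never visited.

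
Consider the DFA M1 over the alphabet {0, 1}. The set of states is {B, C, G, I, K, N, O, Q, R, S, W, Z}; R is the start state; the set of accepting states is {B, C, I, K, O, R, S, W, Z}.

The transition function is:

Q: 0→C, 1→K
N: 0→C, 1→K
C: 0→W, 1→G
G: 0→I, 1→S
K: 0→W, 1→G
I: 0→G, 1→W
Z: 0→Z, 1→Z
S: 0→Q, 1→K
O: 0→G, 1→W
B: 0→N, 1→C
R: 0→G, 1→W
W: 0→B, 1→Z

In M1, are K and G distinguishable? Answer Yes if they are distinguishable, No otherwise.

Reachable states from the start: {B,C,G,I,K,N,Q,R,S,W,Z}. Unreachable: {O} — drop them.
P0 = {B,C,I,K,R,S,W,Z} | {G,N,Q}.
On input 0, block {B,C,I,K,R,S,W,Z} splits into {C,K,W,Z} and {B,I,R,S}.
Split {C,K,W,Z} by δ(·,0) → {C,K,Z} and {W}.
On input 0, block {C,K,Z} splits into {C,K} and {Z}.
Refine {G,N,Q} on symbol 0: members go to different blocks, giving {N,Q} and {G}.
Split {B,I,R,S} by δ(·,0) → {B,S} and {I,R}.
The partition is now stable with 7 blocks: {C,K} | {N,Q} | {B,S} | {W} | {Z} | {G} | {I,R}.
K and G end up in different blocks, so they are distinguishable. For instance, the string 'ε' is accepted from only K.

Yes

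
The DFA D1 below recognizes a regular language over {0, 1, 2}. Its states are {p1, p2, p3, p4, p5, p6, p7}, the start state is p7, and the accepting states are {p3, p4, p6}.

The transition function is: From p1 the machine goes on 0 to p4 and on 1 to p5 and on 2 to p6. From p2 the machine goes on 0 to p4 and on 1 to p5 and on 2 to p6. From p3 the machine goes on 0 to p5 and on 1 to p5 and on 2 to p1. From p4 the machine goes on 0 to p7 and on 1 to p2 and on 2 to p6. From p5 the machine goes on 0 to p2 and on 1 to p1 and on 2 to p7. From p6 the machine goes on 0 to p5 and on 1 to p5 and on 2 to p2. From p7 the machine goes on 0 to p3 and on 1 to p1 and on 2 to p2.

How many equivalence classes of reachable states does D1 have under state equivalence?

P0 = {p3,p4,p6} | {p1,p2,p5,p7}.
Refine {p3,p4,p6} on symbol 2: members go to different blocks, giving {p3,p6} and {p4}.
On input 0, block {p1,p2,p5,p7} splits into {p1,p2} and {p5} and {p7}.
Stable partition: {p3,p6} | {p1,p2} | {p4} | {p5} | {p7} — 5 equivalence classes.

5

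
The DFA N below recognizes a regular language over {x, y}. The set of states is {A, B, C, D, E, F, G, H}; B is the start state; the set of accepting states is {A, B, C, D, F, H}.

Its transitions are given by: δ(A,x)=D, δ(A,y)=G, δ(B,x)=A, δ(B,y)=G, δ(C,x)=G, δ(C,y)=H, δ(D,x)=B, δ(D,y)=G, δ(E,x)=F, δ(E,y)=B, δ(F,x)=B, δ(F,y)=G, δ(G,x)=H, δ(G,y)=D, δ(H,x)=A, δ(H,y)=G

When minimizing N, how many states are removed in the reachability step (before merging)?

3

No path from B leads to C, E, F; the other 5 states are all reachable.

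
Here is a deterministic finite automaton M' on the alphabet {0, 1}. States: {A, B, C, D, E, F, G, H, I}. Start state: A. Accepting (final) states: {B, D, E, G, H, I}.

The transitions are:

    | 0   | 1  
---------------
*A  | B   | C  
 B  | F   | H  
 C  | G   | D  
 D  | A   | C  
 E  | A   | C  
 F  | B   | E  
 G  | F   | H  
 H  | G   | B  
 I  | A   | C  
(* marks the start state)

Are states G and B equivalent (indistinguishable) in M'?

Reachable states from the start: {A,B,C,D,E,F,G,H}. Unreachable: {I} — drop them.
Initial partition by acceptance: {B,D,E,G,H} | {A,C,F}.
Split {B,D,E,G,H} by δ(·,0) → {B,D,E,G} and {H}.
Refine {B,D,E,G} on symbol 1: members go to different blocks, giving {B,G} and {D,E}.
Split {A,C,F} by δ(·,1) → {C,F} and {A}.
The partition is now stable with 5 blocks: {B,G} | {C,F} | {H} | {D,E} | {A}.
G and B lie in the same block of the stable partition, so they are equivalent — no string distinguishes them.

Yes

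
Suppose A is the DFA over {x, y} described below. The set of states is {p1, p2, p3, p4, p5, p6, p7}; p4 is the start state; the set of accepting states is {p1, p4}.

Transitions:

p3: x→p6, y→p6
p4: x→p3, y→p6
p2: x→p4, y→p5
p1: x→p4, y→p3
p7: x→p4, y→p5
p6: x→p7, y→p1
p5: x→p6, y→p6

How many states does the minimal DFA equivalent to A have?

5

States {p2} cannot be reached from the start state, so discard them.
Start with accepting vs non-accepting: {p1,p4} | {p3,p5,p6,p7}.
Split {p1,p4} by δ(·,x) → {p1} and {p4}.
Refine {p3,p5,p6,p7} on symbol x: members go to different blocks, giving {p3,p5,p6} and {p7}.
On input x, block {p3,p5,p6} splits into {p3,p5} and {p6}.
No further refinement is possible. Final partition (5 blocks): {p1} | {p3,p5} | {p4} | {p7} | {p6}.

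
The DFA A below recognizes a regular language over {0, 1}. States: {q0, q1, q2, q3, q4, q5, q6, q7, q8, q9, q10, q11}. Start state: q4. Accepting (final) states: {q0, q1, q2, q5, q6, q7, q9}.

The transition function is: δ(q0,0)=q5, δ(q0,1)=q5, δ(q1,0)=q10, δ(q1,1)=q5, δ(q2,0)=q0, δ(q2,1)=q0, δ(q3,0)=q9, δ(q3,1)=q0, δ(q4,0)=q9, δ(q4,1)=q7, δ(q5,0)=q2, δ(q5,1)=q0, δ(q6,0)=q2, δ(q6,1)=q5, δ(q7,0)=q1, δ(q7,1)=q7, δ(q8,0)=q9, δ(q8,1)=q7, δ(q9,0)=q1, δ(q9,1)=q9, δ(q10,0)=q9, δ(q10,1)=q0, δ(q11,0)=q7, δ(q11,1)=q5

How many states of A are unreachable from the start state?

Starting at q4 and following transitions, the reachable set is {q0, q1, q2, q4, q5, q7, q9, q10}. That leaves q3, q6, q8, q11 unreachable — 4 in total.

4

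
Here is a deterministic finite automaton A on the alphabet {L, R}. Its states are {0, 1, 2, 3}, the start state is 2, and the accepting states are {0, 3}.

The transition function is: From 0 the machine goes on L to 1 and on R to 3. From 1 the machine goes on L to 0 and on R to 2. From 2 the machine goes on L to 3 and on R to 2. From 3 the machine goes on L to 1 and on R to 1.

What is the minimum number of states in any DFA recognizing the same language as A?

Initial partition by acceptance: {0,3} | {1,2}.
On input R, block {0,3} splits into {0} and {3}.
Split {1,2} by δ(·,L) → {1} and {2}.
The partition is now stable with 4 blocks: {0} | {1} | {3} | {2}.

4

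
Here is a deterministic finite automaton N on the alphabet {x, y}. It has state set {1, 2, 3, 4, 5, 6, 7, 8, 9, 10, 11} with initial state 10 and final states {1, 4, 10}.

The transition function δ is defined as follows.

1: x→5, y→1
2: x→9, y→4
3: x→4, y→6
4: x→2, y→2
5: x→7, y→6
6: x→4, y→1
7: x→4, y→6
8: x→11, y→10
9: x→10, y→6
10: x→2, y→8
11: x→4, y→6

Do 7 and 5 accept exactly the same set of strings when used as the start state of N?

Reachable states from the start: {1,2,4,5,6,7,8,9,10,11}. Unreachable: {3} — drop them.
Initial partition by acceptance: {1,4,10} | {2,5,6,7,8,9,11}.
Refine {1,4,10} on symbol y: members go to different blocks, giving {4,10} and {1}.
Split {2,5,6,7,8,9,11} by δ(·,x) → {6,7,9,11} and {2,5,8}.
Split {6,7,9,11} by δ(·,y) → {7,9,11} and {6}.
On input y, block {2,5,8} splits into {2,8} and {5}.
The partition is now stable with 6 blocks: {4,10} | {7,9,11} | {1} | {2,8} | {6} | {5}.
7 and 5 end up in different blocks, so they are distinguishable. For instance, the string 'x' is accepted from only 7.

No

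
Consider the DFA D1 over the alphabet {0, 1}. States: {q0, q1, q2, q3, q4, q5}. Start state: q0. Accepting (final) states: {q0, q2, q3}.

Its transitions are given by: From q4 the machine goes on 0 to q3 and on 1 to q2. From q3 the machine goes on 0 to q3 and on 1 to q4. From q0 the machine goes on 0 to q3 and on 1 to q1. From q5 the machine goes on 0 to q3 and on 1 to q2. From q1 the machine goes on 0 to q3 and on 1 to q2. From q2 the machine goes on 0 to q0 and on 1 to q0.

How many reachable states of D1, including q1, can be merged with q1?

Reachable states from the start: {q0,q1,q2,q3,q4}. Unreachable: {q5} — drop them.
P0 = {q0,q2,q3} | {q1,q4}.
On input 1, block {q0,q2,q3} splits into {q0,q3} and {q2}.
Stable partition: {q0,q3} | {q1,q4} | {q2} — 3 equivalence classes.
State q1 belongs to the block {q1,q4}, which has 2 states.

2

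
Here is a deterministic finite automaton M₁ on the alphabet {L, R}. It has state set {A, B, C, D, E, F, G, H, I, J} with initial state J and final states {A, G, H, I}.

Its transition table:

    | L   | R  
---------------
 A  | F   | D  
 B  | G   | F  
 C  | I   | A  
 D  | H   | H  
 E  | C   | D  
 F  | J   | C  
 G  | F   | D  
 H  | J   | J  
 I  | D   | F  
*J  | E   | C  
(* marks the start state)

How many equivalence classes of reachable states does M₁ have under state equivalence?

States {B,G} cannot be reached from the start state, so discard them.
Start with accepting vs non-accepting: {A,H,I} | {C,D,E,F,J}.
Refine {C,D,E,F,J} on symbol L: members go to different blocks, giving {E,F,J} and {C,D}.
On input L, block {A,H,I} splits into {A,H} and {I}.
On input R, block {A,H} splits into {A} and {H}.
On input L, block {E,F,J} splits into {F,J} and {E}.
Split {F,J} by δ(·,L) → {F} and {J}.
Refine {C,D} on symbol L: members go to different blocks, giving {C} and {D}.
The partition is now stable with 8 blocks: {A} | {F} | {C} | {I} | {H} | {E} | {J} | {D}.

8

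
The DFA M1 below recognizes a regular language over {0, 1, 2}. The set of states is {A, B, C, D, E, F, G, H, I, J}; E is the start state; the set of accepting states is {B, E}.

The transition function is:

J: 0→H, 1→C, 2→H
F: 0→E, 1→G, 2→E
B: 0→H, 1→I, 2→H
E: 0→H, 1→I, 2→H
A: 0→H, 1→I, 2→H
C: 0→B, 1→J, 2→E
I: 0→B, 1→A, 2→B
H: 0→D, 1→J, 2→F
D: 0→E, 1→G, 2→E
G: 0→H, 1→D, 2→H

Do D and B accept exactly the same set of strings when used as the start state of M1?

Every state is reachable, so we keep all 10.
P0 = {B,E} | {A,C,D,F,G,H,I,J}.
On input 0, block {A,C,D,F,G,H,I,J} splits into {A,G,H,J} and {C,D,F,I}.
Split {A,G,H,J} by δ(·,0) → {A,G,J} and {H}.
Stable partition: {B,E} | {A,G,J} | {C,D,F,I} | {H} — 4 equivalence classes.
D and B end up in different blocks, so they are distinguishable. For instance, the string 'ε' is accepted from only B.

No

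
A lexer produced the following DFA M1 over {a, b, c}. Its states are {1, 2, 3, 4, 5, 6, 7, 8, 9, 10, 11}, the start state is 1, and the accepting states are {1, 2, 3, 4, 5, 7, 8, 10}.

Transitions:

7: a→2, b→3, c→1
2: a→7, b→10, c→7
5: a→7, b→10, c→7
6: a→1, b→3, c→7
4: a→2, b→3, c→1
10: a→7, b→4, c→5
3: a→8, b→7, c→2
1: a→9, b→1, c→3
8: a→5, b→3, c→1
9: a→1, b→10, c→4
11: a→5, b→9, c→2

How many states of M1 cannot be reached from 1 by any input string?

2

BFS from 1 reaches {1, 2, 3, 4, 5, 7, 8, 9, 10}; the 2 state(s) 6, 11 are never visited.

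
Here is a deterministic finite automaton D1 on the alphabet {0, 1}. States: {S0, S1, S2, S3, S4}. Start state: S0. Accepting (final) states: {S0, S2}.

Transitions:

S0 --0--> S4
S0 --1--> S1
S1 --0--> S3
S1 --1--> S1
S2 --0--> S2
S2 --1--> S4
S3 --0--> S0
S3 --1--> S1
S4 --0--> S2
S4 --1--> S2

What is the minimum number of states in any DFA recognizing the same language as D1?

Start with accepting vs non-accepting: {S0,S2} | {S1,S3,S4}.
Refine {S0,S2} on symbol 0: members go to different blocks, giving {S0} and {S2}.
Refine {S1,S3,S4} on symbol 0: members go to different blocks, giving {S1} and {S3} and {S4}.
No further refinement is possible. Final partition (5 blocks): {S0} | {S1} | {S2} | {S3} | {S4}.

5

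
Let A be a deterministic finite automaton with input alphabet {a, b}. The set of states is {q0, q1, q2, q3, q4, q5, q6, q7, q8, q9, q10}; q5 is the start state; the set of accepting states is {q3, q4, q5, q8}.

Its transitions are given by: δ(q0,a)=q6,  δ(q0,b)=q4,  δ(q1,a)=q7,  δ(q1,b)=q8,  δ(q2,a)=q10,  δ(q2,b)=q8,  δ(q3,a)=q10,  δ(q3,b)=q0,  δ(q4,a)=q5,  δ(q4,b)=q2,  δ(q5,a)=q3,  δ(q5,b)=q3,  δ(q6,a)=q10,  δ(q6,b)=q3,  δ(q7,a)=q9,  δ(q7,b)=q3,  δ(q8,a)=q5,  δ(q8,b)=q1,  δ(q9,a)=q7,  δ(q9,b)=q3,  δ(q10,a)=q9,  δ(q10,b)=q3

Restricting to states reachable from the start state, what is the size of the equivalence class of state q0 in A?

3

Start with accepting vs non-accepting: {q3,q4,q5,q8} | {q0,q1,q2,q6,q7,q9,q10}.
Refine {q3,q4,q5,q8} on symbol a: members go to different blocks, giving {q4,q5,q8} and {q3}.
Refine {q4,q5,q8} on symbol a: members go to different blocks, giving {q4,q8} and {q5}.
On input b, block {q0,q1,q2,q6,q7,q9,q10} splits into {q6,q7,q9,q10} and {q0,q1,q2}.
No further refinement is possible. Final partition (5 blocks): {q4,q8} | {q6,q7,q9,q10} | {q3} | {q5} | {q0,q1,q2}.
State q0 belongs to the block {q0,q1,q2}, which has 3 states.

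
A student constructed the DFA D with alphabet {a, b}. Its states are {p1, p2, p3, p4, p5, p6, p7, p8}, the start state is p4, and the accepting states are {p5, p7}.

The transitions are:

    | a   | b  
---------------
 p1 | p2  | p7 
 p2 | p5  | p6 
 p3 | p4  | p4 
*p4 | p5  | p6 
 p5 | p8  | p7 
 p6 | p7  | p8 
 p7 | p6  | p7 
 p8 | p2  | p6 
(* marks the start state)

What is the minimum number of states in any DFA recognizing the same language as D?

First remove the unreachable states {p1,p3}; 6 states remain.
Initial partition by acceptance: {p5,p7} | {p2,p4,p6,p8}.
Refine {p2,p4,p6,p8} on symbol a: members go to different blocks, giving {p2,p4,p6} and {p8}.
On input a, block {p5,p7} splits into {p5} and {p7}.
On input a, block {p2,p4,p6} splits into {p2,p4} and {p6}.
The partition is now stable with 5 blocks: {p5} | {p2,p4} | {p8} | {p7} | {p6}.

5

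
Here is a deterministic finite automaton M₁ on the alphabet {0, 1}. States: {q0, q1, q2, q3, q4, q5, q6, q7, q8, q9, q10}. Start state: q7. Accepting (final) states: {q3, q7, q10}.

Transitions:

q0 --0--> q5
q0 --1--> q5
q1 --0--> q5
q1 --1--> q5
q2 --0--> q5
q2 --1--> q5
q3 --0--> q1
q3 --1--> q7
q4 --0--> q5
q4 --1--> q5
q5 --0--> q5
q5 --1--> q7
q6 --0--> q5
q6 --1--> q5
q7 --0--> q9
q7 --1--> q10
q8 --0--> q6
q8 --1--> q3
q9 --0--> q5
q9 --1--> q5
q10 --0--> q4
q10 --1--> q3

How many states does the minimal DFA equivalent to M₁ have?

3

First remove the unreachable states {q0,q2,q6,q8}; 7 states remain.
Initial partition by acceptance: {q3,q7,q10} | {q1,q4,q5,q9}.
Refine {q1,q4,q5,q9} on symbol 1: members go to different blocks, giving {q1,q4,q9} and {q5}.
Stable partition: {q3,q7,q10} | {q1,q4,q9} | {q5} — 3 equivalence classes.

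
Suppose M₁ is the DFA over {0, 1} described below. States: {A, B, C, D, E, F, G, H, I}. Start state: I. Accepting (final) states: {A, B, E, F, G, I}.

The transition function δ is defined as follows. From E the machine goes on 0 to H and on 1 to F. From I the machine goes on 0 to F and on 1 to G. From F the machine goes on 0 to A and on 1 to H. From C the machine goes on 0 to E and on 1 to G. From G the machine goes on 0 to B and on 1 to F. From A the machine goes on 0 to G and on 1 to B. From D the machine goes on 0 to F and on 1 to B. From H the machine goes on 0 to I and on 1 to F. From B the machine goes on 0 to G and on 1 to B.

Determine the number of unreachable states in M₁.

BFS from I reaches {A, B, F, G, H, I}; the 3 state(s) C, D, E are never visited.

3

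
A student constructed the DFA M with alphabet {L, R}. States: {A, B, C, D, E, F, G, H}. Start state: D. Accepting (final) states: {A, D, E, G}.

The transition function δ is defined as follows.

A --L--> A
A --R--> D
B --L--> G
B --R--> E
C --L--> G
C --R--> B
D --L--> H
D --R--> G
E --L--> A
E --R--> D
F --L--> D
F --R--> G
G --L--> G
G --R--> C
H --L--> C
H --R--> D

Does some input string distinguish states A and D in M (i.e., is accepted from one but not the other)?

Yes

First remove the unreachable states {F}; 7 states remain.
P0 = {A,D,E,G} | {B,C,H}.
On input L, block {A,D,E,G} splits into {A,E,G} and {D}.
Split {A,E,G} by δ(·,R) → {A,E} and {G}.
On input L, block {B,C,H} splits into {B,C} and {H}.
Split {B,C} by δ(·,R) → {B} and {C}.
The partition is now stable with 6 blocks: {A,E} | {B} | {D} | {G} | {H} | {C}.
A and D end up in different blocks, so they are distinguishable. For instance, the string 'L' is accepted from only A.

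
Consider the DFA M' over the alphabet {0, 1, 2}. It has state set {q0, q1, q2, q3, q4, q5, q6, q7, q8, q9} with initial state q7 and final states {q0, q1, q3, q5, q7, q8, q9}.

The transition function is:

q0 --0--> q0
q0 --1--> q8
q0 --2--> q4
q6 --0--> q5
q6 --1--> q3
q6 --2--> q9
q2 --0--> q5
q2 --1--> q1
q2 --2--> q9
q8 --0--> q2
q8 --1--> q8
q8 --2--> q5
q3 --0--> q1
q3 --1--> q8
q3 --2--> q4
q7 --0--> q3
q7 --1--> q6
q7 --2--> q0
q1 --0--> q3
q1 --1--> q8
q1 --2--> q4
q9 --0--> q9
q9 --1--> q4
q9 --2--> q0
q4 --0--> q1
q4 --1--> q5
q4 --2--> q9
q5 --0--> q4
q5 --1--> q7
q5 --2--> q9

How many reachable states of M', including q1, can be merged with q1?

3

All states are reachable from the start state.
Start with accepting vs non-accepting: {q0,q1,q3,q5,q7,q8,q9} | {q2,q4,q6}.
Refine {q0,q1,q3,q5,q7,q8,q9} on symbol 0: members go to different blocks, giving {q0,q1,q3,q7,q9} and {q5,q8}.
Split {q0,q1,q3,q7,q9} by δ(·,1) → {q0,q1,q3} and {q7,q9}.
On input 0, block {q2,q4,q6} splits into {q2,q6} and {q4}.
Refine {q5,q8} on symbol 0: members go to different blocks, giving {q5} and {q8}.
Refine {q7,q9} on symbol 0: members go to different blocks, giving {q7} and {q9}.
The partition is now stable with 7 blocks: {q0,q1,q3} | {q2,q6} | {q5} | {q7} | {q4} | {q8} | {q9}.
The equivalence class containing q1 is {q0,q1,q3}, of size 3.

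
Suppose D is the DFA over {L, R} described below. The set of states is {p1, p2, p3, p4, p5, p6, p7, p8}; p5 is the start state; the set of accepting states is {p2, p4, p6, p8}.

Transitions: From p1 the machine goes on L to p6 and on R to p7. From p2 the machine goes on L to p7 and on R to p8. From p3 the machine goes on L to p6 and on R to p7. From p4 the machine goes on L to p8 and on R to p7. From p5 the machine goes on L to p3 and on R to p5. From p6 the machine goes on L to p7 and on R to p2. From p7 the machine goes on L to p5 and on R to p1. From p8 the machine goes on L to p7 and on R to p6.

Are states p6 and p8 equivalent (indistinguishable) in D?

Yes

States {p4} cannot be reached from the start state, so discard them.
P0 = {p2,p6,p8} | {p1,p3,p5,p7}.
Split {p1,p3,p5,p7} by δ(·,L) → {p1,p3} and {p5,p7}.
Refine {p5,p7} on symbol L: members go to different blocks, giving {p5} and {p7}.
Stable partition: {p2,p6,p8} | {p1,p3} | {p5} | {p7} — 4 equivalence classes.
p6 and p8 lie in the same block of the stable partition, so they are equivalent — no string distinguishes them.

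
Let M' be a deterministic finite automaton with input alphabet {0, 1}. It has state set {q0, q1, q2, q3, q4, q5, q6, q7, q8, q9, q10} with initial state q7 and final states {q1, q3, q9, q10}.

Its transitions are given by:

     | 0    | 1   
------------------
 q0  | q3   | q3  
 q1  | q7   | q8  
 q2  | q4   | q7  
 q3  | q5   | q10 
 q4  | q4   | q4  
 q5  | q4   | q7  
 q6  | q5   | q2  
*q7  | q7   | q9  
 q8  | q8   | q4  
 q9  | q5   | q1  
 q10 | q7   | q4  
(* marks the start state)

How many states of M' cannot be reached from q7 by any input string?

No path from q7 leads to q0, q2, q3, q6, q10; the other 6 states are all reachable.

5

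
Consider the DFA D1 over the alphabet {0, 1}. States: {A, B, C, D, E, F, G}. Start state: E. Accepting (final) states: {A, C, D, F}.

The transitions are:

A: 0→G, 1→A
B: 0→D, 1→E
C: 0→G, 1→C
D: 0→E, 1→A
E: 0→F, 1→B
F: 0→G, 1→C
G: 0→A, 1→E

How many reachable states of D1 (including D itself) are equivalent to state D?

All states are reachable from the start state.
Initial partition by acceptance: {A,C,D,F} | {B,E,G}.
Stable partition: {A,C,D,F} | {B,E,G} — 2 equivalence classes.
The equivalence class containing D is {A,C,D,F}, of size 4.

4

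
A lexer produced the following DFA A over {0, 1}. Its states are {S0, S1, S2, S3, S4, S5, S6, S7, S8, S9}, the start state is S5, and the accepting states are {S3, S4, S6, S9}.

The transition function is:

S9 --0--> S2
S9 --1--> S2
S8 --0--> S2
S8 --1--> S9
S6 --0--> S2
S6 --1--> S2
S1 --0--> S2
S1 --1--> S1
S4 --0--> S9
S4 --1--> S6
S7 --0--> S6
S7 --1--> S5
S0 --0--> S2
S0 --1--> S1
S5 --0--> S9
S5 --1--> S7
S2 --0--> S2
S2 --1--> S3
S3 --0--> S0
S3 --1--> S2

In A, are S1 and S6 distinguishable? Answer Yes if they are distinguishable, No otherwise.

Yes

First remove the unreachable states {S4,S8}; 8 states remain.
Start with accepting vs non-accepting: {S3,S6,S9} | {S0,S1,S2,S5,S7}.
On input 0, block {S0,S1,S2,S5,S7} splits into {S0,S1,S2} and {S5,S7}.
On input 1, block {S0,S1,S2} splits into {S0,S1} and {S2}.
On input 0, block {S3,S6,S9} splits into {S6,S9} and {S3}.
The partition is now stable with 5 blocks: {S6,S9} | {S0,S1} | {S5,S7} | {S2} | {S3}.
S1 and S6 end up in different blocks, so they are distinguishable. For instance, the string 'ε' is accepted from only S6.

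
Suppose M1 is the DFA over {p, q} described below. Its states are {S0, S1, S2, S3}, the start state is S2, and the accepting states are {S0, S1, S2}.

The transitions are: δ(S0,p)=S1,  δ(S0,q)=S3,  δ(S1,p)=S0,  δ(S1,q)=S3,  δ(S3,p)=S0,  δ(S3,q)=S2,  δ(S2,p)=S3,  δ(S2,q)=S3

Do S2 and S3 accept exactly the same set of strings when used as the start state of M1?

Every state is reachable, so we keep all 4.
Start with accepting vs non-accepting: {S0,S1,S2} | {S3}.
On input p, block {S0,S1,S2} splits into {S0,S1} and {S2}.
The partition is now stable with 3 blocks: {S0,S1} | {S3} | {S2}.
S2 and S3 end up in different blocks, so they are distinguishable. For instance, the string 'ε' is accepted from only S2.

No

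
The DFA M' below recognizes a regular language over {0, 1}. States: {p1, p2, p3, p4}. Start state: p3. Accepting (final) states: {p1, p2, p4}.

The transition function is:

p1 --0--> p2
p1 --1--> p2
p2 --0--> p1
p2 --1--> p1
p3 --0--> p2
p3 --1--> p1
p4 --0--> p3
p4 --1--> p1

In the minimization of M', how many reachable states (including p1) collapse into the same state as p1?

2

States {p4} cannot be reached from the start state, so discard them.
P0 = {p1,p2} | {p3}.
No further refinement is possible. Final partition (2 blocks): {p1,p2} | {p3}.
The equivalence class containing p1 is {p1,p2}, of size 2.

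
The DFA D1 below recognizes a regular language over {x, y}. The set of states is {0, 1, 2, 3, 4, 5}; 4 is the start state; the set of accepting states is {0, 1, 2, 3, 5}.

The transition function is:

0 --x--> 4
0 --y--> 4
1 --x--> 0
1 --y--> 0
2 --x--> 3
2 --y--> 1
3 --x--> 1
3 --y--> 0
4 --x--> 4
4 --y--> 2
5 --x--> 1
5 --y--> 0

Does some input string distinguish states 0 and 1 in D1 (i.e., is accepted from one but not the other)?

Yes

Reachable states from the start: {0,1,2,3,4}. Unreachable: {5} — drop them.
Initial partition by acceptance: {0,1,2,3} | {4}.
On input x, block {0,1,2,3} splits into {1,2,3} and {0}.
On input x, block {1,2,3} splits into {2,3} and {1}.
Refine {2,3} on symbol x: members go to different blocks, giving {2} and {3}.
No further refinement is possible. Final partition (5 blocks): {2} | {4} | {0} | {1} | {3}.
0 and 1 end up in different blocks, so they are distinguishable. For instance, the string 'x' is accepted from only 1.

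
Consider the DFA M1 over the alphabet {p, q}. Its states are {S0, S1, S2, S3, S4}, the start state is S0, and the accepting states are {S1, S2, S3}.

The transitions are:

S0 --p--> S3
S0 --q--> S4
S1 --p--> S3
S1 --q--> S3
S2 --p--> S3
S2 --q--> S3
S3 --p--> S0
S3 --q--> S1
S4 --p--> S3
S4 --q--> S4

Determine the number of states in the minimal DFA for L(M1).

3

States {S2} cannot be reached from the start state, so discard them.
Initial partition by acceptance: {S1,S3} | {S0,S4}.
Split {S1,S3} by δ(·,p) → {S1} and {S3}.
Stable partition: {S1} | {S0,S4} | {S3} — 3 equivalence classes.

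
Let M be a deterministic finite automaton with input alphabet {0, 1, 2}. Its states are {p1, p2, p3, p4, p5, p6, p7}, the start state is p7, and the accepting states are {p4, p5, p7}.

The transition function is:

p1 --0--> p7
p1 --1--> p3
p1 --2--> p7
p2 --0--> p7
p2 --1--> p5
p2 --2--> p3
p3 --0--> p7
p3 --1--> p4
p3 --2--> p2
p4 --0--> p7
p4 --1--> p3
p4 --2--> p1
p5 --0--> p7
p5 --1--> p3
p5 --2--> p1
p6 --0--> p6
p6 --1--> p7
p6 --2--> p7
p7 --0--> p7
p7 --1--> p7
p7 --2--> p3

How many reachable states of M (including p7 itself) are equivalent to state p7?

1

Reachable states from the start: {p1,p2,p3,p4,p5,p7}. Unreachable: {p6} — drop them.
P0 = {p4,p5,p7} | {p1,p2,p3}.
Split {p4,p5,p7} by δ(·,1) → {p4,p5} and {p7}.
On input 1, block {p1,p2,p3} splits into {p2,p3} and {p1}.
The partition is now stable with 4 blocks: {p4,p5} | {p2,p3} | {p7} | {p1}.
The equivalence class containing p7 is {p7}, of size 1.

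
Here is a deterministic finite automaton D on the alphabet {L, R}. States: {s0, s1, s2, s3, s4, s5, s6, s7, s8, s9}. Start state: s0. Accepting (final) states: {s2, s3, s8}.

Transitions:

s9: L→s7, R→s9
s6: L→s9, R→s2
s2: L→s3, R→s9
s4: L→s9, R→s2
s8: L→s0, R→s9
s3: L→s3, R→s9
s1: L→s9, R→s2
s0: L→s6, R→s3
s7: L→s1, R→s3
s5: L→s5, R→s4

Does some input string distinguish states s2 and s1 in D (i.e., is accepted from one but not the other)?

Yes

Reachable states from the start: {s0,s1,s2,s3,s6,s7,s9}. Unreachable: {s4,s5,s8} — drop them.
Start with accepting vs non-accepting: {s2,s3} | {s0,s1,s6,s7,s9}.
Split {s0,s1,s6,s7,s9} by δ(·,R) → {s0,s1,s6,s7} and {s9}.
Refine {s0,s1,s6,s7} on symbol L: members go to different blocks, giving {s0,s7} and {s1,s6}.
Stable partition: {s2,s3} | {s0,s7} | {s9} | {s1,s6} — 4 equivalence classes.
s2 and s1 end up in different blocks, so they are distinguishable. For instance, the string 'ε' is accepted from only s2.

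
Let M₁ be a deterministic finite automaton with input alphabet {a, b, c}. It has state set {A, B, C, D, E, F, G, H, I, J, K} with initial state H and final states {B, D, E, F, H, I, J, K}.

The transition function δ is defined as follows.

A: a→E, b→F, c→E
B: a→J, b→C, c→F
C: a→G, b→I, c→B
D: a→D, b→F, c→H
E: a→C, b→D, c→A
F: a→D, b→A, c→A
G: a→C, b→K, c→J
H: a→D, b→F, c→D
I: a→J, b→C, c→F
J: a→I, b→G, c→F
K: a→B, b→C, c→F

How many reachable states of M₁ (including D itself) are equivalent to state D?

2

All states are reachable from the start state.
P0 = {B,D,E,F,H,I,J,K} | {A,C,G}.
Split {B,D,E,F,H,I,J,K} by δ(·,a) → {B,D,F,H,I,J,K} and {E}.
Split {B,D,F,H,I,J,K} by δ(·,b) → {B,F,I,J,K} and {D,H}.
On input a, block {B,F,I,J,K} splits into {B,I,J,K} and {F}.
On input a, block {A,C,G} splits into {C,G} and {A}.
No further refinement is possible. Final partition (6 blocks): {B,I,J,K} | {C,G} | {E} | {D,H} | {F} | {A}.
The equivalence class containing D is {D,H}, of size 2.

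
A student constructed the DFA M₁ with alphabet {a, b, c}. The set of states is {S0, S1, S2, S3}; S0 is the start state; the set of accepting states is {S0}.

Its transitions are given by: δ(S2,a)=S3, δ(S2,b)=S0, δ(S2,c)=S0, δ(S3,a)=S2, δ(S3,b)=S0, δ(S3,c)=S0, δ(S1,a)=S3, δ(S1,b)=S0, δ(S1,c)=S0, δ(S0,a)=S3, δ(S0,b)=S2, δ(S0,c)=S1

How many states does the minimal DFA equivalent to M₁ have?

2

Every state is reachable, so we keep all 4.
Start with accepting vs non-accepting: {S0} | {S1,S2,S3}.
The partition is now stable with 2 blocks: {S0} | {S1,S2,S3}.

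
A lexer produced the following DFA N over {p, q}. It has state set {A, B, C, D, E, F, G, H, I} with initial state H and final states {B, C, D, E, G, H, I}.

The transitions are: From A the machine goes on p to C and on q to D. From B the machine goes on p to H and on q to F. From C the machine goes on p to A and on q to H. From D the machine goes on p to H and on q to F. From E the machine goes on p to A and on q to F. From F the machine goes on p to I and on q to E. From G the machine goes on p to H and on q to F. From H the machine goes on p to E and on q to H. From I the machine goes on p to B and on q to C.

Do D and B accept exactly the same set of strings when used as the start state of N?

States {G} cannot be reached from the start state, so discard them.
Initial partition by acceptance: {B,C,D,E,H,I} | {A,F}.
On input p, block {B,C,D,E,H,I} splits into {B,D,H,I} and {C,E}.
Refine {B,D,H,I} on symbol p: members go to different blocks, giving {B,D,I} and {H}.
On input p, block {B,D,I} splits into {B,D} and {I}.
Split {A,F} by δ(·,p) → {A} and {F}.
On input q, block {C,E} splits into {C} and {E}.
The partition is now stable with 7 blocks: {B,D} | {A} | {C} | {H} | {I} | {F} | {E}.
D and B lie in the same block of the stable partition, so they are equivalent — no string distinguishes them.

Yes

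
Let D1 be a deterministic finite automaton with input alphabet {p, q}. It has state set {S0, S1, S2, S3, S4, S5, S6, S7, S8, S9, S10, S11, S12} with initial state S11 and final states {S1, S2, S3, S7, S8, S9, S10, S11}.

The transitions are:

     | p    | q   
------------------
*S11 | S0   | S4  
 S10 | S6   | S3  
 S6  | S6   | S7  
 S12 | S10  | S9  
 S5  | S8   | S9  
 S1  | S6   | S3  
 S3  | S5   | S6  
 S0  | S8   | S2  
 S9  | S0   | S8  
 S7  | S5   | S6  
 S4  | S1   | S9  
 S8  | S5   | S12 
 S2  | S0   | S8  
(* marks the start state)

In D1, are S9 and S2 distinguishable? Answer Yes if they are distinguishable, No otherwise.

No

Every state is reachable, so we keep all 13.
Start with accepting vs non-accepting: {S1,S2,S3,S7,S8,S9,S10,S11} | {S0,S4,S5,S6,S12}.
Refine {S1,S2,S3,S7,S8,S9,S10,S11} on symbol q: members go to different blocks, giving {S1,S2,S9,S10} and {S3,S7,S8,S11}.
Refine {S0,S4,S5,S6,S12} on symbol p: members go to different blocks, giving {S0,S5} and {S4,S12} and {S6}.
On input p, block {S1,S2,S9,S10} splits into {S1,S10} and {S2,S9}.
On input q, block {S3,S7,S8,S11} splits into {S3,S7} and {S8,S11}.
The partition is now stable with 7 blocks: {S1,S10} | {S0,S5} | {S3,S7} | {S4,S12} | {S6} | {S2,S9} | {S8,S11}.
S9 and S2 lie in the same block of the stable partition, so they are equivalent — no string distinguishes them.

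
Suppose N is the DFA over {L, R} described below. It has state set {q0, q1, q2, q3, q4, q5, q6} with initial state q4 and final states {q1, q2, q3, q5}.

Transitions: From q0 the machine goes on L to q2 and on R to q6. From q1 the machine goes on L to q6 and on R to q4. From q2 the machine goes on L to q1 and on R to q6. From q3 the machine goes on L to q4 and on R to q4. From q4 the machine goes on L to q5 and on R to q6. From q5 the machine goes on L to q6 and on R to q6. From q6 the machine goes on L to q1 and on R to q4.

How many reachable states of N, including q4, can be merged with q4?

2

States {q0,q2,q3} cannot be reached from the start state, so discard them.
Start with accepting vs non-accepting: {q1,q5} | {q4,q6}.
No further refinement is possible. Final partition (2 blocks): {q1,q5} | {q4,q6}.
State q4 belongs to the block {q4,q6}, which has 2 states.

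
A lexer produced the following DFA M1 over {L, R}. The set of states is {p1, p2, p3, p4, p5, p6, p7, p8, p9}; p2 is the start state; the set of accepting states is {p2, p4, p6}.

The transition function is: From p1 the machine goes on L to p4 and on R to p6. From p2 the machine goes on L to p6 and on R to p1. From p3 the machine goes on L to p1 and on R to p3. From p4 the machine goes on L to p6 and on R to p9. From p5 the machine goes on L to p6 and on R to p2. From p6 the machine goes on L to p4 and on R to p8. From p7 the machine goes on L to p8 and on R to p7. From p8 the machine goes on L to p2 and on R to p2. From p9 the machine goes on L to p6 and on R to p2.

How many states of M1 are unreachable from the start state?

3

No path from p2 leads to p3, p5, p7; the other 6 states are all reachable.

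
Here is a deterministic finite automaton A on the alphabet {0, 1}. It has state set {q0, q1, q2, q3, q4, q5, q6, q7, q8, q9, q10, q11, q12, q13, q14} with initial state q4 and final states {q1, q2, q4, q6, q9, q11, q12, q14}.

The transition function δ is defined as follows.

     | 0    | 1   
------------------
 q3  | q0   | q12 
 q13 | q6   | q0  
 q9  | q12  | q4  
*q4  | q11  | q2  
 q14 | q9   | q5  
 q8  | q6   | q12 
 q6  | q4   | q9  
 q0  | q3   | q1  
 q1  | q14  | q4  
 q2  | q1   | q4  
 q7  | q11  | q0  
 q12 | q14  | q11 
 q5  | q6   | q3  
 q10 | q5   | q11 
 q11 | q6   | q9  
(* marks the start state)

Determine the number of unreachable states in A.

4

Starting at q4 and following transitions, the reachable set is {q0, q1, q2, q3, q4, q5, q6, q9, q11, q12, q14}. That leaves q7, q8, q10, q13 unreachable — 4 in total.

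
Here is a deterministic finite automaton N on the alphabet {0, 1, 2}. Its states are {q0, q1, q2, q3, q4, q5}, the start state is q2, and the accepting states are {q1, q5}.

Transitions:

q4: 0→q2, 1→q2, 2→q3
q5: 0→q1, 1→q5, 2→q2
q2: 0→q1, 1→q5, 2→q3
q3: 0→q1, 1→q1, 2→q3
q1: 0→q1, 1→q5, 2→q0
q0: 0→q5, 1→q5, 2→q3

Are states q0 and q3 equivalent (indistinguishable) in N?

States {q4} cannot be reached from the start state, so discard them.
Start with accepting vs non-accepting: {q1,q5} | {q0,q2,q3}.
The partition is now stable with 2 blocks: {q1,q5} | {q0,q2,q3}.
q0 and q3 lie in the same block of the stable partition, so they are equivalent — no string distinguishes them.

Yes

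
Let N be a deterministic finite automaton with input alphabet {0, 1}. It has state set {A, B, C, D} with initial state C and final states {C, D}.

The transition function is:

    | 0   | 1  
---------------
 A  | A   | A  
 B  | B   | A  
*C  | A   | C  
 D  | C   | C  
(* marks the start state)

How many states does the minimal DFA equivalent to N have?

2

States {B,D} cannot be reached from the start state, so discard them.
P0 = {C} | {A}.
The partition is now stable with 2 blocks: {C} | {A}.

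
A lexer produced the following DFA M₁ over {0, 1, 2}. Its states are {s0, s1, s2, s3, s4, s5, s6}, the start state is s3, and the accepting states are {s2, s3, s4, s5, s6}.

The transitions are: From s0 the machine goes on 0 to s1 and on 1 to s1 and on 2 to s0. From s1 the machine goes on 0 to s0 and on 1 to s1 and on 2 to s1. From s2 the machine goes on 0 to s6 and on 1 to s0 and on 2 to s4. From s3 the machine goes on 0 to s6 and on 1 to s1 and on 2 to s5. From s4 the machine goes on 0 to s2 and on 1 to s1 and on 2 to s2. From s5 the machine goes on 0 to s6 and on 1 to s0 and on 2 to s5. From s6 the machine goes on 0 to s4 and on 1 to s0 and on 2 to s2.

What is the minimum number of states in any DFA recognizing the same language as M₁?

All states are reachable from the start state.
P0 = {s2,s3,s4,s5,s6} | {s0,s1}.
No further refinement is possible. Final partition (2 blocks): {s2,s3,s4,s5,s6} | {s0,s1}.

2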